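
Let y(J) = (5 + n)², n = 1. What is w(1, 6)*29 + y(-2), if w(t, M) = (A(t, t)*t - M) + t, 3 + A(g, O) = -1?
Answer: -225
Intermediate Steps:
A(g, O) = -4 (A(g, O) = -3 - 1 = -4)
y(J) = 36 (y(J) = (5 + 1)² = 6² = 36)
w(t, M) = -M - 3*t (w(t, M) = (-4*t - M) + t = (-M - 4*t) + t = -M - 3*t)
w(1, 6)*29 + y(-2) = (-1*6 - 3*1)*29 + 36 = (-6 - 3)*29 + 36 = -9*29 + 36 = -261 + 36 = -225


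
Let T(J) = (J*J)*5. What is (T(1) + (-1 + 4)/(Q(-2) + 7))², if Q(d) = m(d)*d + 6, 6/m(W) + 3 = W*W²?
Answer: 652864/24025 ≈ 27.174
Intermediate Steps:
m(W) = 6/(-3 + W³) (m(W) = 6/(-3 + W*W²) = 6/(-3 + W³))
Q(d) = 6 + 6*d/(-3 + d³) (Q(d) = (6/(-3 + d³))*d + 6 = 6*d/(-3 + d³) + 6 = 6 + 6*d/(-3 + d³))
T(J) = 5*J² (T(J) = J²*5 = 5*J²)
(T(1) + (-1 + 4)/(Q(-2) + 7))² = (5*1² + (-1 + 4)/(6*(-3 - 2 + (-2)³)/(-3 + (-2)³) + 7))² = (5*1 + 3/(6*(-3 - 2 - 8)/(-3 - 8) + 7))² = (5 + 3/(6*(-13)/(-11) + 7))² = (5 + 3/(6*(-1/11)*(-13) + 7))² = (5 + 3/(78/11 + 7))² = (5 + 3/(155/11))² = (5 + 3*(11/155))² = (5 + 33/155)² = (808/155)² = 652864/24025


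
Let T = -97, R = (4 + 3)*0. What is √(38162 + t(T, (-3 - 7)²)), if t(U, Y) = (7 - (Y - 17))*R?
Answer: √38162 ≈ 195.35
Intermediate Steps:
R = 0 (R = 7*0 = 0)
t(U, Y) = 0 (t(U, Y) = (7 - (Y - 17))*0 = (7 - (-17 + Y))*0 = (7 + (17 - Y))*0 = (24 - Y)*0 = 0)
√(38162 + t(T, (-3 - 7)²)) = √(38162 + 0) = √38162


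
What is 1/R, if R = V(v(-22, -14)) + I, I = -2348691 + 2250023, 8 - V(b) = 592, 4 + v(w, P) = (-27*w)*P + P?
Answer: -1/99252 ≈ -1.0075e-5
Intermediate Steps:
v(w, P) = -4 + P - 27*P*w (v(w, P) = -4 + ((-27*w)*P + P) = -4 + (-27*P*w + P) = -4 + (P - 27*P*w) = -4 + P - 27*P*w)
V(b) = -584 (V(b) = 8 - 1*592 = 8 - 592 = -584)
I = -98668
R = -99252 (R = -584 - 98668 = -99252)
1/R = 1/(-99252) = -1/99252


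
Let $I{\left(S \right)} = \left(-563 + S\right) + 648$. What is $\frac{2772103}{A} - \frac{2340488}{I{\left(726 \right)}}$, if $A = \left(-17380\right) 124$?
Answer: $- \frac{5046280674093}{1747802320} \approx -2887.2$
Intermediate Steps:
$A = -2155120$
$I{\left(S \right)} = 85 + S$
$\frac{2772103}{A} - \frac{2340488}{I{\left(726 \right)}} = \frac{2772103}{-2155120} - \frac{2340488}{85 + 726} = 2772103 \left(- \frac{1}{2155120}\right) - \frac{2340488}{811} = - \frac{2772103}{2155120} - \frac{2340488}{811} = - \frac{5046280674093}{1747802320}$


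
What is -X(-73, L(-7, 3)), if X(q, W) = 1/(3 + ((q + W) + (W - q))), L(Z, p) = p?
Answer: -⅑ ≈ -0.11111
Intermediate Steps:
X(q, W) = 1/(3 + 2*W) (X(q, W) = 1/(3 + ((W + q) + (W - q))) = 1/(3 + 2*W))
-X(-73, L(-7, 3)) = -1/(3 + 2*3) = -1/(3 + 6) = -1/9 = -1*⅑ = -⅑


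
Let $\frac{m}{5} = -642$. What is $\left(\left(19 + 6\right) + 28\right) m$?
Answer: $-170130$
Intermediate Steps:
$m = -3210$ ($m = 5 \left(-642\right) = -3210$)
$\left(\left(19 + 6\right) + 28\right) m = \left(\left(19 + 6\right) + 28\right) \left(-3210\right) = \left(25 + 28\right) \left(-3210\right) = 53 \left(-3210\right) = -170130$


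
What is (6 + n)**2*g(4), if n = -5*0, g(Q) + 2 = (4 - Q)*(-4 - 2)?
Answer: -72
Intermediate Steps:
g(Q) = -26 + 6*Q (g(Q) = -2 + (4 - Q)*(-4 - 2) = -2 + (4 - Q)*(-6) = -2 + (-24 + 6*Q) = -26 + 6*Q)
n = 0
(6 + n)**2*g(4) = (6 + 0)**2*(-26 + 6*4) = 6**2*(-26 + 24) = 36*(-2) = -72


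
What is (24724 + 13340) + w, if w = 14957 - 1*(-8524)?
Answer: 61545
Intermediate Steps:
w = 23481 (w = 14957 + 8524 = 23481)
(24724 + 13340) + w = (24724 + 13340) + 23481 = 38064 + 23481 = 61545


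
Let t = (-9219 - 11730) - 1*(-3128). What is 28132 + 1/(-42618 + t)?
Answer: 1700269947/60439 ≈ 28132.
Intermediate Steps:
t = -17821 (t = -20949 + 3128 = -17821)
28132 + 1/(-42618 + t) = 28132 + 1/(-42618 - 17821) = 28132 + 1/(-60439) = 28132 - 1/60439 = 1700269947/60439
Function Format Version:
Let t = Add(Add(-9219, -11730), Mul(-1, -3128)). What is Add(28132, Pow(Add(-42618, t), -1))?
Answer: Rational(1700269947, 60439) ≈ 28132.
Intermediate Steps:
t = -17821 (t = Add(-20949, 3128) = -17821)
Add(28132, Pow(Add(-42618, t), -1)) = Add(28132, Pow(Add(-42618, -17821), -1)) = Add(28132, Pow(-60439, -1)) = Add(28132, Rational(-1, 60439)) = Rational(1700269947, 60439)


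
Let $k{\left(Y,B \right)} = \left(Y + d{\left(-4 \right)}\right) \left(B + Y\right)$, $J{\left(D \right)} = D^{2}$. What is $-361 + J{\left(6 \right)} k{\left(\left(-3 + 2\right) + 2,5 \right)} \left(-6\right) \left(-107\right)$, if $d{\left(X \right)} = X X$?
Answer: $2357063$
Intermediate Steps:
$d{\left(X \right)} = X^{2}$
$k{\left(Y,B \right)} = \left(16 + Y\right) \left(B + Y\right)$ ($k{\left(Y,B \right)} = \left(Y + \left(-4\right)^{2}\right) \left(B + Y\right) = \left(Y + 16\right) \left(B + Y\right) = \left(16 + Y\right) \left(B + Y\right)$)
$-361 + J{\left(6 \right)} k{\left(\left(-3 + 2\right) + 2,5 \right)} \left(-6\right) \left(-107\right) = -361 + 6^{2} \left(\left(\left(-3 + 2\right) + 2\right)^{2} + 16 \cdot 5 + 16 \left(\left(-3 + 2\right) + 2\right) + 5 \left(\left(-3 + 2\right) + 2\right)\right) \left(-6\right) \left(-107\right) = -361 + 36 \left(\left(-1 + 2\right)^{2} + 80 + 16 \left(-1 + 2\right) + 5 \left(-1 + 2\right)\right) \left(-6\right) \left(-107\right) = -361 + 36 \left(1^{2} + 80 + 16 \cdot 1 + 5 \cdot 1\right) \left(-6\right) \left(-107\right) = -361 + 36 \left(1 + 80 + 16 + 5\right) \left(-6\right) \left(-107\right) = -361 + 36 \cdot 102 \left(-6\right) \left(-107\right) = -361 + 3672 \left(-6\right) \left(-107\right) = -361 - -2357424 = -361 + 2357424 = 2357063$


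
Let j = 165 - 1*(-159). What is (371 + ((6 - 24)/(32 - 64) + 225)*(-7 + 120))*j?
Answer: 33513993/4 ≈ 8.3785e+6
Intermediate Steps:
j = 324 (j = 165 + 159 = 324)
(371 + ((6 - 24)/(32 - 64) + 225)*(-7 + 120))*j = (371 + ((6 - 24)/(32 - 64) + 225)*(-7 + 120))*324 = (371 + (-18/(-32) + 225)*113)*324 = (371 + (-18*(-1/32) + 225)*113)*324 = (371 + (9/16 + 225)*113)*324 = (371 + (3609/16)*113)*324 = (371 + 407817/16)*324 = (413753/16)*324 = 33513993/4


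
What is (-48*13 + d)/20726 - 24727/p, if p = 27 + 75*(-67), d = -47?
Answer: 127284536/25897137 ≈ 4.9150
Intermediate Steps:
p = -4998 (p = 27 - 5025 = -4998)
(-48*13 + d)/20726 - 24727/p = (-48*13 - 47)/20726 - 24727/(-4998) = (-624 - 47)*(1/20726) - 24727*(-1/4998) = -671*1/20726 + 24727/4998 = -671/20726 + 24727/4998 = 127284536/25897137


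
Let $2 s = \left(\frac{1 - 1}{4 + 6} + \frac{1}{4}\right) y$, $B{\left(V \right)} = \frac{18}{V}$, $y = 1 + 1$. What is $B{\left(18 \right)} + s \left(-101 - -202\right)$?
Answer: $\frac{105}{4} \approx 26.25$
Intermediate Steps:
$y = 2$
$s = \frac{1}{4}$ ($s = \frac{\left(\frac{1 - 1}{4 + 6} + \frac{1}{4}\right) 2}{2} = \frac{\left(\frac{0}{10} + \frac{1}{4}\right) 2}{2} = \frac{\left(0 \cdot \frac{1}{10} + \frac{1}{4}\right) 2}{2} = \frac{\left(0 + \frac{1}{4}\right) 2}{2} = \frac{\frac{1}{4} \cdot 2}{2} = \frac{1}{2} \cdot \frac{1}{2} = \frac{1}{4} \approx 0.25$)
$B{\left(18 \right)} + s \left(-101 - -202\right) = \frac{18}{18} + \frac{-101 - -202}{4} = 18 \cdot \frac{1}{18} + \frac{-101 + 202}{4} = 1 + \frac{1}{4} \cdot 101 = 1 + \frac{101}{4} = \frac{105}{4}$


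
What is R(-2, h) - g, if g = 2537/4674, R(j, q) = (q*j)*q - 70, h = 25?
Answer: -6172217/4674 ≈ -1320.5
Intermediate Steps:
R(j, q) = -70 + j*q² (R(j, q) = (j*q)*q - 70 = j*q² - 70 = -70 + j*q²)
g = 2537/4674 (g = 2537*(1/4674) = 2537/4674 ≈ 0.54279)
R(-2, h) - g = (-70 - 2*25²) - 1*2537/4674 = (-70 - 2*625) - 2537/4674 = (-70 - 1250) - 2537/4674 = -1320 - 2537/4674 = -6172217/4674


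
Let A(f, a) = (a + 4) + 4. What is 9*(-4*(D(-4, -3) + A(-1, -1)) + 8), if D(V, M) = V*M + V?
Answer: -468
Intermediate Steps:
D(V, M) = V + M*V (D(V, M) = M*V + V = V + M*V)
A(f, a) = 8 + a (A(f, a) = (4 + a) + 4 = 8 + a)
9*(-4*(D(-4, -3) + A(-1, -1)) + 8) = 9*(-4*(-4*(1 - 3) + (8 - 1)) + 8) = 9*(-4*(-4*(-2) + 7) + 8) = 9*(-4*(8 + 7) + 8) = 9*(-4*15 + 8) = 9*(-60 + 8) = 9*(-52) = -468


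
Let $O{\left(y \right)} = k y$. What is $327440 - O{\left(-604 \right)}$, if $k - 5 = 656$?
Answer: $726684$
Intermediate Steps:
$k = 661$ ($k = 5 + 656 = 661$)
$O{\left(y \right)} = 661 y$
$327440 - O{\left(-604 \right)} = 327440 - 661 \left(-604\right) = 327440 - -399244 = 327440 + 399244 = 726684$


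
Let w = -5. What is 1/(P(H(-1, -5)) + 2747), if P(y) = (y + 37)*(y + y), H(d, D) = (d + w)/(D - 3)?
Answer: 8/22429 ≈ 0.00035668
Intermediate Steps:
H(d, D) = (-5 + d)/(-3 + D) (H(d, D) = (d - 5)/(D - 3) = (-5 + d)/(-3 + D))
P(y) = 2*y*(37 + y) (P(y) = (37 + y)*(2*y) = 2*y*(37 + y))
1/(P(H(-1, -5)) + 2747) = 1/(2*((-5 - 1)/(-3 - 5))*(37 + (-5 - 1)/(-3 - 5)) + 2747) = 1/(2*(-6/(-8))*(37 - 6/(-8)) + 2747) = 1/(2*(-1/8*(-6))*(37 - 1/8*(-6)) + 2747) = 1/(2*(3/4)*(37 + 3/4) + 2747) = 1/(2*(3/4)*(151/4) + 2747) = 1/(453/8 + 2747) = 1/(22429/8) = 8/22429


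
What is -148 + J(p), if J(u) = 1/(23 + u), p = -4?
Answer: -2811/19 ≈ -147.95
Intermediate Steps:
-148 + J(p) = -148 + 1/(23 - 4) = -148 + 1/19 = -2811/19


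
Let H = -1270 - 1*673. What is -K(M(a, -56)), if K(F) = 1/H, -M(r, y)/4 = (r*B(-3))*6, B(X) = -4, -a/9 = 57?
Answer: 1/1943 ≈ 0.00051467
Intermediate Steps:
a = -513 (a = -9*57 = -513)
H = -1943 (H = -1270 - 673 = -1943)
M(r, y) = 96*r (M(r, y) = -4*r*(-4)*6 = -4*(-4*r)*6 = -(-96)*r = 96*r)
K(F) = -1/1943 (K(F) = 1/(-1943) = -1/1943)
-K(M(a, -56)) = -1*(-1/1943) = 1/1943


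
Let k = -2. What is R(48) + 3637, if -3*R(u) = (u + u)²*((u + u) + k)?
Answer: -285131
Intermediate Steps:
R(u) = -4*u²*(-2 + 2*u)/3 (R(u) = -(u + u)²*((u + u) - 2)/3 = -(2*u)²*(2*u - 2)/3 = -4*u²*(-2 + 2*u)/3)
R(48) + 3637 = (8/3)*48²*(1 - 1*48) + 3637 = (8/3)*2304*(1 - 48) + 3637 = (8/3)*2304*(-47) + 3637 = -288768 + 3637 = -285131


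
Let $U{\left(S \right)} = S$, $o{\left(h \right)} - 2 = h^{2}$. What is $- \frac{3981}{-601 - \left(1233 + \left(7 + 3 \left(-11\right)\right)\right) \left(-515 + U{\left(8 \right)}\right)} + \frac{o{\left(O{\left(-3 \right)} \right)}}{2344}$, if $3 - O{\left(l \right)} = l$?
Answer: $\frac{868735}{89562482} \approx 0.0096998$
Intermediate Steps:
$O{\left(l \right)} = 3 - l$
$o{\left(h \right)} = 2 + h^{2}$
$- \frac{3981}{-601 - \left(1233 + \left(7 + 3 \left(-11\right)\right)\right) \left(-515 + U{\left(8 \right)}\right)} + \frac{o{\left(O{\left(-3 \right)} \right)}}{2344} = - \frac{3981}{-601 - \left(1233 + \left(7 + 3 \left(-11\right)\right)\right) \left(-515 + 8\right)} + \frac{2 + \left(3 - -3\right)^{2}}{2344} = - \frac{3981}{-601 - \left(1233 + \left(7 - 33\right)\right) \left(-507\right)} + \left(2 + \left(3 + 3\right)^{2}\right) \frac{1}{2344} = - \frac{3981}{-601 - \left(1233 - 26\right) \left(-507\right)} + \left(2 + 6^{2}\right) \frac{1}{2344} = - \frac{3981}{-601 - 1207 \left(-507\right)} + \left(2 + 36\right) \frac{1}{2344} = - \frac{3981}{-601 - -611949} + 38 \cdot \frac{1}{2344} = - \frac{3981}{-601 + 611949} + \frac{19}{1172} = - \frac{3981}{611348} + \frac{19}{1172} = \frac{868735}{89562482}$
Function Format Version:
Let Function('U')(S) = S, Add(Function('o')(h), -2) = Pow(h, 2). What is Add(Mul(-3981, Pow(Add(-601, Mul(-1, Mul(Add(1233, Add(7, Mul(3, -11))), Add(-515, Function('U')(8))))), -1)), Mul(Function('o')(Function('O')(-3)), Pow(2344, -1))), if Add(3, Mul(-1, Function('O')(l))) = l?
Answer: Rational(868735, 89562482) ≈ 0.0096998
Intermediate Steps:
Function('O')(l) = Add(3, Mul(-1, l))
Function('o')(h) = Add(2, Pow(h, 2))
Add(Mul(-3981, Pow(Add(-601, Mul(-1, Mul(Add(1233, Add(7, Mul(3, -11))), Add(-515, Function('U')(8))))), -1)), Mul(Function('o')(Function('O')(-3)), Pow(2344, -1))) = Add(Mul(-3981, Pow(Add(-601, Mul(-1, Mul(Add(1233, Add(7, Mul(3, -11))), Add(-515, 8)))), -1)), Mul(Add(2, Pow(Add(3, Mul(-1, -3)), 2)), Pow(2344, -1))) = Add(Mul(-3981, Pow(Add(-601, Mul(-1, Mul(Add(1233, Add(7, -33)), -507))), -1)), Mul(Add(2, Pow(Add(3, 3), 2)), Rational(1, 2344))) = Add(Mul(-3981, Pow(Add(-601, Mul(-1, Mul(Add(1233, -26), -507))), -1)), Mul(Add(2, Pow(6, 2)), Rational(1, 2344))) = Add(Mul(-3981, Pow(Add(-601, Mul(-1, Mul(1207, -507))), -1)), Mul(Add(2, 36), Rational(1, 2344))) = Add(Mul(-3981, Pow(Add(-601, Mul(-1, -611949)), -1)), Mul(38, Rational(1, 2344))) = Add(Mul(-3981, Pow(Add(-601, 611949), -1)), Rational(19, 1172)) = Add(Mul(-3981, Pow(611348, -1)), Rational(19, 1172)) = Add(Mul(-3981, Rational(1, 611348)), Rational(19, 1172)) = Add(Rational(-3981, 611348), Rational(19, 1172)) = Rational(868735, 89562482)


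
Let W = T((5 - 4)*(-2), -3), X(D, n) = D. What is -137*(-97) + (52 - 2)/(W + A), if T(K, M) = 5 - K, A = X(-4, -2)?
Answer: 39917/3 ≈ 13306.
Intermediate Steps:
A = -4
W = 7 (W = 5 - (5 - 4)*(-2) = 5 - (-2) = 5 - 1*(-2) = 5 + 2 = 7)
-137*(-97) + (52 - 2)/(W + A) = -137*(-97) + (52 - 2)/(7 - 4) = 13289 + 50/3 = 39917/3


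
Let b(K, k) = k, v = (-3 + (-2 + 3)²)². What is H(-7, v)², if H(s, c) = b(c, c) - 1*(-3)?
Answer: 49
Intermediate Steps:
v = 4 (v = (-3 + 1²)² = (-3 + 1)² = (-2)² = 4)
H(s, c) = 3 + c (H(s, c) = c - 1*(-3) = c + 3 = 3 + c)
H(-7, v)² = (3 + 4)² = 7² = 49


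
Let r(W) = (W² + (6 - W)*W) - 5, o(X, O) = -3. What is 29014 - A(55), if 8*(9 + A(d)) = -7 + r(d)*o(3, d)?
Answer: 116583/4 ≈ 29146.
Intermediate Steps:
r(W) = -5 + W² + W*(6 - W) (r(W) = (W² + W*(6 - W)) - 5 = -5 + W² + W*(6 - W))
A(d) = -8 - 9*d/4 (A(d) = -9 + (-7 + (-5 + 6*d)*(-3))/8 = -9 + (-7 + (15 - 18*d))/8 = -9 + (8 - 18*d)/8 = -9 + (1 - 9*d/4) = -8 - 9*d/4)
29014 - A(55) = 29014 - (-8 - 9/4*55) = 29014 - (-8 - 495/4) = 29014 - 1*(-527/4) = 29014 + 527/4 = 116583/4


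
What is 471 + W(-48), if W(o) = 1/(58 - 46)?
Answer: 5653/12 ≈ 471.08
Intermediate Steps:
W(o) = 1/12
471 + W(-48) = 471 + 1/12 = 5653/12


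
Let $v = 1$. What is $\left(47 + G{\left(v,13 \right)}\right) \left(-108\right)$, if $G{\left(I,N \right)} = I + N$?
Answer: $-6588$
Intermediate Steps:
$\left(47 + G{\left(v,13 \right)}\right) \left(-108\right) = \left(47 + \left(1 + 13\right)\right) \left(-108\right) = \left(47 + 14\right) \left(-108\right) = 61 \left(-108\right) = -6588$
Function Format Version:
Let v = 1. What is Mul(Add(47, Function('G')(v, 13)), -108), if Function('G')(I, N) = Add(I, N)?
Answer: -6588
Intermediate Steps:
Mul(Add(47, Function('G')(v, 13)), -108) = Mul(Add(47, Add(1, 13)), -108) = Mul(Add(47, 14), -108) = Mul(61, -108) = -6588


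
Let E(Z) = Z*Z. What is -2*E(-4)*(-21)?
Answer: 672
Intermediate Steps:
E(Z) = Z**2
-2*E(-4)*(-21) = -2*(-4)**2*(-21) = -2*16*(-21) = -32*(-21) = 672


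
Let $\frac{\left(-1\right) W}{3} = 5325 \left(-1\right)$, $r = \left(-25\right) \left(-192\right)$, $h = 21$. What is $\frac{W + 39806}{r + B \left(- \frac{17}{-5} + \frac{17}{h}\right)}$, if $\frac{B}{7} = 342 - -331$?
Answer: $\frac{836715}{369466} \approx 2.2647$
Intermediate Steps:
$r = 4800$
$B = 4711$ ($B = 7 \left(342 - -331\right) = 7 \left(342 + 331\right) = 7 \cdot 673 = 4711$)
$W = 15975$ ($W = - 3 \cdot 5325 \left(-1\right) = \left(-3\right) \left(-5325\right) = 15975$)
$\frac{W + 39806}{r + B \left(- \frac{17}{-5} + \frac{17}{h}\right)} = \frac{15975 + 39806}{4800 + 4711 \left(- \frac{17}{-5} + \frac{17}{21}\right)} = \frac{55781}{4800 + 4711 \left(\left(-17\right) \left(- \frac{1}{5}\right) + 17 \cdot \frac{1}{21}\right)} = \frac{55781}{4800 + 4711 \left(\frac{17}{5} + \frac{17}{21}\right)} = \frac{55781}{4800 + 4711 \cdot \frac{442}{105}} = \frac{55781}{4800 + \frac{297466}{15}} = \frac{55781}{\frac{369466}{15}} = 55781 \cdot \frac{15}{369466} = \frac{836715}{369466}$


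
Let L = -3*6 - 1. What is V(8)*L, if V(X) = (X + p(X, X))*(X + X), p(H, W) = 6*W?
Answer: -17024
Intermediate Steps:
L = -19 (L = -18 - 1 = -19)
V(X) = 14*X² (V(X) = (X + 6*X)*(X + X) = (7*X)*(2*X) = 14*X²)
V(8)*L = (14*8²)*(-19) = (14*64)*(-19) = 896*(-19) = -17024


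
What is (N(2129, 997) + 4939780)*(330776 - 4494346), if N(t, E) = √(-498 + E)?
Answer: -20567119814600 - 4163570*√499 ≈ -2.0567e+13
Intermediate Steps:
(N(2129, 997) + 4939780)*(330776 - 4494346) = (√(-498 + 997) + 4939780)*(330776 - 4494346) = (√499 + 4939780)*(-4163570) = (4939780 + √499)*(-4163570) = -20567119814600 - 4163570*√499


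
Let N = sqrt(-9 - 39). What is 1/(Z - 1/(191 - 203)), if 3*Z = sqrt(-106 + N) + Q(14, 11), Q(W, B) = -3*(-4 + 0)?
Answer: 12/(49 + 4*sqrt(2)*sqrt(-53 + 2*I*sqrt(3))) ≈ 0.14274 - 0.11682*I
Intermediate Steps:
Q(W, B) = 12 (Q(W, B) = -3*(-4) = 12)
N = 4*I*sqrt(3) (N = sqrt(-48) = 4*I*sqrt(3) ≈ 6.9282*I)
Z = 4 + sqrt(-106 + 4*I*sqrt(3))/3 (Z = (sqrt(-106 + 4*I*sqrt(3)) + 12)/3 = (12 + sqrt(-106 + 4*I*sqrt(3)))/3 = 4 + sqrt(-106 + 4*I*sqrt(3))/3 ≈ 4.1121 + 3.4337*I)
1/(Z - 1/(191 - 203)) = 1/((4 + sqrt(-106 + 4*I*sqrt(3))/3) - 1/(191 - 203)) = 1/((4 + sqrt(-106 + 4*I*sqrt(3))/3) - 1/(-12)) = 1/((4 + sqrt(-106 + 4*I*sqrt(3))/3) - 1*(-1/12)) = 1/((4 + sqrt(-106 + 4*I*sqrt(3))/3) + 1/12) = 1/(49/12 + sqrt(-106 + 4*I*sqrt(3))/3)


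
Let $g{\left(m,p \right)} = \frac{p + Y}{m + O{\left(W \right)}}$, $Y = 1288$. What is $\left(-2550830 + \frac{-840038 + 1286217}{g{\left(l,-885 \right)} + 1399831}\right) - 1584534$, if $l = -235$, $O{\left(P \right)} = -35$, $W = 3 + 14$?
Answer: $- \frac{1562977108320658}{377953967} \approx -4.1354 \cdot 10^{6}$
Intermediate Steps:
$W = 17$
$g{\left(m,p \right)} = \frac{1288 + p}{-35 + m}$ ($g{\left(m,p \right)} = \frac{p + 1288}{m - 35} = \frac{1288 + p}{-35 + m}$)
$\left(-2550830 + \frac{-840038 + 1286217}{g{\left(l,-885 \right)} + 1399831}\right) - 1584534 = \left(-2550830 + \frac{-840038 + 1286217}{\frac{1288 - 885}{-35 - 235} + 1399831}\right) - 1584534 = \left(-2550830 + \frac{446179}{\frac{1}{-270} \cdot 403 + 1399831}\right) - 1584534 = \left(-2550830 + \frac{446179}{\left(- \frac{1}{270}\right) 403 + 1399831}\right) - 1584534 = \left(-2550830 + \frac{446179}{- \frac{403}{270} + 1399831}\right) - 1584534 = \left(-2550830 + \frac{446179}{\frac{377953967}{270}}\right) - 1584534 = \left(-2550830 + 446179 \cdot \frac{270}{377953967}\right) - 1584534 = \left(-2550830 + \frac{120468330}{377953967}\right) - 1584534 = - \frac{964096197174280}{377953967} - 1584534 = - \frac{1562977108320658}{377953967}$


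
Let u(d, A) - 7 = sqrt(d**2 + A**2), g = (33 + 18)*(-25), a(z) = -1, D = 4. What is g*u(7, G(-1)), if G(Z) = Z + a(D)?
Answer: -8925 - 1275*sqrt(53) ≈ -18207.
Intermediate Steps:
G(Z) = -1 + Z (G(Z) = Z - 1 = -1 + Z)
g = -1275 (g = 51*(-25) = -1275)
u(d, A) = 7 + sqrt(A**2 + d**2) (u(d, A) = 7 + sqrt(d**2 + A**2) = 7 + sqrt(A**2 + d**2))
g*u(7, G(-1)) = -1275*(7 + sqrt((-1 - 1)**2 + 7**2)) = -1275*(7 + sqrt((-2)**2 + 49)) = -1275*(7 + sqrt(4 + 49)) = -1275*(7 + sqrt(53)) = -8925 - 1275*sqrt(53)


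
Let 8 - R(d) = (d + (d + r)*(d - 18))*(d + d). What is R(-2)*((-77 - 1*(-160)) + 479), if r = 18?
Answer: -719360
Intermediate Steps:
R(d) = 8 - 2*d*(d + (-18 + d)*(18 + d)) (R(d) = 8 - (d + (d + 18)*(d - 18))*(d + d) = 8 - (d + (18 + d)*(-18 + d))*2*d = 8 - (d + (-18 + d)*(18 + d))*2*d = 8 - 2*d*(d + (-18 + d)*(18 + d)))
R(-2)*((-77 - 1*(-160)) + 479) = (8 - 2*(-2)² - 2*(-2)³ + 648*(-2))*((-77 - 1*(-160)) + 479) = (8 - 2*4 - 2*(-8) - 1296)*((-77 + 160) + 479) = (8 - 8 + 16 - 1296)*(83 + 479) = -1280*562 = -719360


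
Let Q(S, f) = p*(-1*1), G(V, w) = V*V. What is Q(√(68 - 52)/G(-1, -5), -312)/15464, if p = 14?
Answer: -7/7732 ≈ -0.00090533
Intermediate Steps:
G(V, w) = V²
Q(S, f) = -14 (Q(S, f) = 14*(-1*1) = 14*(-1) = -14)
Q(√(68 - 52)/G(-1, -5), -312)/15464 = -14/15464 = -14*1/15464 = -7/7732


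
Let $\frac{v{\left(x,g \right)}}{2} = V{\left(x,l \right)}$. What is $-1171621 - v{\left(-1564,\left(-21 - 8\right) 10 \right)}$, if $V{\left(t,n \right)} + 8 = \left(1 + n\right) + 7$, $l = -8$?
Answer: $-1171605$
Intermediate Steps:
$V{\left(t,n \right)} = n$ ($V{\left(t,n \right)} = -8 + \left(\left(1 + n\right) + 7\right) = -8 + \left(8 + n\right) = n$)
$v{\left(x,g \right)} = -16$ ($v{\left(x,g \right)} = 2 \left(-8\right) = -16$)
$-1171621 - v{\left(-1564,\left(-21 - 8\right) 10 \right)} = -1171621 - -16 = -1171621 + 16 = -1171605$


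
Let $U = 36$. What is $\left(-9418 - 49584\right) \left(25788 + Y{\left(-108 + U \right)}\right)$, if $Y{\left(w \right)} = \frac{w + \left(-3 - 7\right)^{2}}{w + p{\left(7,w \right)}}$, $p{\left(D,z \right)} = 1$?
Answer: $- \frac{108027941840}{71} \approx -1.5215 \cdot 10^{9}$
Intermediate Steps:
$Y{\left(w \right)} = \frac{100 + w}{1 + w}$ ($Y{\left(w \right)} = \frac{w + \left(-3 - 7\right)^{2}}{w + 1} = \frac{w + \left(-10\right)^{2}}{1 + w} = \frac{w + 100}{1 + w} = \frac{100 + w}{1 + w}$)
$\left(-9418 - 49584\right) \left(25788 + Y{\left(-108 + U \right)}\right) = \left(-9418 - 49584\right) \left(25788 + \frac{100 + \left(-108 + 36\right)}{1 + \left(-108 + 36\right)}\right) = - 59002 \left(25788 + \frac{100 - 72}{1 - 72}\right) = - 59002 \left(25788 + \frac{1}{-71} \cdot 28\right) = - 59002 \left(25788 - \frac{28}{71}\right) = \left(-59002\right) \frac{1830920}{71} = - \frac{108027941840}{71}$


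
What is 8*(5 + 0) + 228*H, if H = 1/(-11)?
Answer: 212/11 ≈ 19.273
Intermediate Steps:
H = -1/11 ≈ -0.090909
8*(5 + 0) + 228*H = 8*(5 + 0) + 228*(-1/11) = 8*5 - 228/11 = 40 - 228/11 = 212/11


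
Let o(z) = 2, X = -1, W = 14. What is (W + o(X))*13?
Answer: 208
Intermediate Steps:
(W + o(X))*13 = (14 + 2)*13 = 16*13 = 208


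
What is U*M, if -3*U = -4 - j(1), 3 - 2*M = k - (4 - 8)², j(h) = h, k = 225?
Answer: -515/3 ≈ -171.67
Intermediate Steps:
M = -103 (M = 3/2 - (225 - (4 - 8)²)/2 = 3/2 - (225 - 1*(-4)²)/2 = 3/2 - (225 - 1*16)/2 = 3/2 - (225 - 16)/2 = 3/2 - ½*209 = 3/2 - 209/2 = -103)
U = 5/3 (U = -(-4 - 1*1)/3 = -(-4 - 1)/3 = -⅓*(-5) = 5/3 ≈ 1.6667)
U*M = (5/3)*(-103) = -515/3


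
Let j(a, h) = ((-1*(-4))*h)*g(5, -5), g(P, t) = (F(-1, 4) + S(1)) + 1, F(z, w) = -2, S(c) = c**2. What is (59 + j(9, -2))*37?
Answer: 2183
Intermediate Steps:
g(P, t) = 0 (g(P, t) = (-2 + 1**2) + 1 = (-2 + 1) + 1 = -1 + 1 = 0)
j(a, h) = 0 (j(a, h) = ((-1*(-4))*h)*0 = (4*h)*0 = 0)
(59 + j(9, -2))*37 = (59 + 0)*37 = 59*37 = 2183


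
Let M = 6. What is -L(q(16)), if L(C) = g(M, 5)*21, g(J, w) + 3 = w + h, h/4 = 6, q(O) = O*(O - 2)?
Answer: -546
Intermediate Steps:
q(O) = O*(-2 + O)
h = 24 (h = 4*6 = 24)
g(J, w) = 21 + w (g(J, w) = -3 + (w + 24) = -3 + (24 + w) = 21 + w)
L(C) = 546 (L(C) = (21 + 5)*21 = 26*21 = 546)
-L(q(16)) = -1*546 = -546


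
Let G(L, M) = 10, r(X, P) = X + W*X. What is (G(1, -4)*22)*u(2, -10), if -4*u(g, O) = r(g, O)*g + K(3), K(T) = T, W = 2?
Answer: -825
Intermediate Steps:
r(X, P) = 3*X (r(X, P) = X + 2*X = 3*X)
u(g, O) = -¾ - 3*g²/4 (u(g, O) = -((3*g)*g + 3)/4 = -(3*g² + 3)/4 = -(3 + 3*g²)/4 = -¾ - 3*g²/4)
(G(1, -4)*22)*u(2, -10) = (10*22)*(-¾ - ¾*2²) = 220*(-¾ - ¾*4) = 220*(-¾ - 3) = 220*(-15/4) = -825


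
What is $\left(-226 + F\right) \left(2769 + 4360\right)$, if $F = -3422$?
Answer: $-26006592$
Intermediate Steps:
$\left(-226 + F\right) \left(2769 + 4360\right) = \left(-226 - 3422\right) \left(2769 + 4360\right) = \left(-3648\right) 7129 = -26006592$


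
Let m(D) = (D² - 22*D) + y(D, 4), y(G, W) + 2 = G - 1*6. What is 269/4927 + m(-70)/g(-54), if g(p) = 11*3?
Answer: 31354451/162591 ≈ 192.84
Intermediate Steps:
g(p) = 33
y(G, W) = -8 + G (y(G, W) = -2 + (G - 1*6) = -2 + (G - 6) = -2 + (-6 + G) = -8 + G)
m(D) = -8 + D² - 21*D (m(D) = (D² - 22*D) + (-8 + D) = -8 + D² - 21*D)
269/4927 + m(-70)/g(-54) = 269/4927 + (-8 + (-70)² - 21*(-70))/33 = 269*(1/4927) + (-8 + 4900 + 1470)*(1/33) = 269/4927 + 6362*(1/33) = 269/4927 + 6362/33 = 31354451/162591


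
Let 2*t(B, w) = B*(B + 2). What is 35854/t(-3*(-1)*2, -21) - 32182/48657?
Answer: 290629285/194628 ≈ 1493.3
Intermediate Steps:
t(B, w) = B*(2 + B)/2 (t(B, w) = (B*(B + 2))/2 = (B*(2 + B))/2 = B*(2 + B)/2)
35854/t(-3*(-1)*2, -21) - 32182/48657 = 35854/(((-3*(-1)*2)*(2 - 3*(-1)*2)/2)) - 32182/48657 = 35854/(((3*2)*(2 + 3*2)/2)) - 32182*1/48657 = 35854/(((1/2)*6*(2 + 6))) - 32182/48657 = 35854/(((1/2)*6*8)) - 32182/48657 = 35854/24 - 32182/48657 = 35854*(1/24) - 32182/48657 = 17927/12 - 32182/48657 = 290629285/194628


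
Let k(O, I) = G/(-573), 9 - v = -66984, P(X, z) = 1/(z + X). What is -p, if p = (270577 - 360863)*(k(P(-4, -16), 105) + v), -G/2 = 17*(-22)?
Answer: 3465740154926/573 ≈ 6.0484e+9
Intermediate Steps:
P(X, z) = 1/(X + z)
G = 748 (G = -34*(-22) = -2*(-374) = 748)
v = 66993 (v = 9 - 1*(-66984) = 9 + 66984 = 66993)
k(O, I) = -748/573 (k(O, I) = 748/(-573) = 748*(-1/573) = -748/573)
p = -3465740154926/573 (p = (270577 - 360863)*(-748/573 + 66993) = -90286*38386241/573 = -3465740154926/573 ≈ -6.0484e+9)
-p = -1*(-3465740154926/573) = 3465740154926/573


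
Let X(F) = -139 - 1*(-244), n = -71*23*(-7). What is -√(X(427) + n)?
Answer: -4*√721 ≈ -107.41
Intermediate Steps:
n = 11431 (n = -1633*(-7) = 11431)
X(F) = 105 (X(F) = -139 + 244 = 105)
-√(X(427) + n) = -√(105 + 11431) = -√11536 = -4*√721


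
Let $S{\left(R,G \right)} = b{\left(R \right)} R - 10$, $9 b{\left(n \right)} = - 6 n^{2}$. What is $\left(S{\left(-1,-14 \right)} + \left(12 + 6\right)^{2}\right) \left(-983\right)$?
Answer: $- \frac{927952}{3} \approx -3.0932 \cdot 10^{5}$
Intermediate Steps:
$b{\left(n \right)} = - \frac{2 n^{2}}{3}$ ($b{\left(n \right)} = \frac{\left(-6\right) n^{2}}{9} = - \frac{2 n^{2}}{3}$)
$S{\left(R,G \right)} = -10 - \frac{2 R^{3}}{3}$ ($S{\left(R,G \right)} = - \frac{2 R^{2}}{3} R - 10 = - \frac{2 R^{3}}{3} - 10 = -10 - \frac{2 R^{3}}{3}$)
$\left(S{\left(-1,-14 \right)} + \left(12 + 6\right)^{2}\right) \left(-983\right) = \left(\left(-10 - \frac{2 \left(-1\right)^{3}}{3}\right) + \left(12 + 6\right)^{2}\right) \left(-983\right) = \left(\left(-10 - - \frac{2}{3}\right) + 18^{2}\right) \left(-983\right) = \left(\left(-10 + \frac{2}{3}\right) + 324\right) \left(-983\right) = \left(- \frac{28}{3} + 324\right) \left(-983\right) = \frac{944}{3} \left(-983\right) = - \frac{927952}{3}$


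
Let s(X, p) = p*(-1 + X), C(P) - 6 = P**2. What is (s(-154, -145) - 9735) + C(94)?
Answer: 21582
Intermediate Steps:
C(P) = 6 + P**2
(s(-154, -145) - 9735) + C(94) = (-145*(-1 - 154) - 9735) + (6 + 94**2) = (-145*(-155) - 9735) + (6 + 8836) = (22475 - 9735) + 8842 = 12740 + 8842 = 21582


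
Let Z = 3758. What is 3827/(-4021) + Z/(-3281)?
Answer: -27667305/13192901 ≈ -2.0971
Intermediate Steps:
3827/(-4021) + Z/(-3281) = 3827/(-4021) + 3758/(-3281) = 3827*(-1/4021) + 3758*(-1/3281) = -3827/4021 - 3758/3281 = -27667305/13192901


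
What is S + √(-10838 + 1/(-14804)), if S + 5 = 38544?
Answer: 38539 + I*√593809731853/7402 ≈ 38539.0 + 104.11*I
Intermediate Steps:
S = 38539 (S = -5 + 38544 = 38539)
S + √(-10838 + 1/(-14804)) = 38539 + √(-10838 + 1/(-14804)) = 38539 + √(-10838 - 1/14804) = 38539 + √(-160445753/14804) = 38539 + I*√593809731853/7402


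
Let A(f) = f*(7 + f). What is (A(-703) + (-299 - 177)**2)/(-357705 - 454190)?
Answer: -715864/811895 ≈ -0.88172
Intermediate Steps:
(A(-703) + (-299 - 177)**2)/(-357705 - 454190) = (-703*(7 - 703) + (-299 - 177)**2)/(-357705 - 454190) = (-703*(-696) + (-476)**2)/(-811895) = (489288 + 226576)*(-1/811895) = 715864*(-1/811895) = -715864/811895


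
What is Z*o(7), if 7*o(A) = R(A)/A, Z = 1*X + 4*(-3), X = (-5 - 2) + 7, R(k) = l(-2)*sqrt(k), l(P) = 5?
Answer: -60*sqrt(7)/49 ≈ -3.2397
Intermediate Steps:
R(k) = 5*sqrt(k)
X = 0 (X = -7 + 7 = 0)
Z = -12 (Z = 1*0 + 4*(-3) = 0 - 12 = -12)
o(A) = 5/(7*sqrt(A)) (o(A) = ((5*sqrt(A))/A)/7 = (5/sqrt(A))/7 = 5/(7*sqrt(A)))
Z*o(7) = -60/(7*sqrt(7)) = -60*sqrt(7)/7/7 = -60*sqrt(7)/49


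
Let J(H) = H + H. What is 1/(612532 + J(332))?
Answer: 1/613196 ≈ 1.6308e-6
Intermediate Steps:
J(H) = 2*H
1/(612532 + J(332)) = 1/(612532 + 2*332) = 1/(612532 + 664) = 1/613196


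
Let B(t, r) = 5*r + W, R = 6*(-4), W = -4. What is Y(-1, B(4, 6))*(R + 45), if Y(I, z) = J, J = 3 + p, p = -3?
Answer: 0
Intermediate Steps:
R = -24
J = 0 (J = 3 - 3 = 0)
B(t, r) = -4 + 5*r (B(t, r) = 5*r - 4 = -4 + 5*r)
Y(I, z) = 0
Y(-1, B(4, 6))*(R + 45) = 0*(-24 + 45) = 0*21 = 0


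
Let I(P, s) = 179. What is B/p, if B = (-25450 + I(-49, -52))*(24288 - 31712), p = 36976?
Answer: 11725744/2311 ≈ 5073.9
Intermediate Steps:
B = 187611904 (B = (-25450 + 179)*(24288 - 31712) = -25271*(-7424) = 187611904)
B/p = 187611904/36976 = 187611904*(1/36976) = 11725744/2311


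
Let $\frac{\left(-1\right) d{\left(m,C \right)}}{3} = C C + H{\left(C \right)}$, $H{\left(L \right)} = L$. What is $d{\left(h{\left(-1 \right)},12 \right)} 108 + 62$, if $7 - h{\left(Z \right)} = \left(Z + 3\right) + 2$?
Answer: $-50482$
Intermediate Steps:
$h{\left(Z \right)} = 2 - Z$ ($h{\left(Z \right)} = 7 - \left(\left(Z + 3\right) + 2\right) = 7 - \left(\left(3 + Z\right) + 2\right) = 7 - \left(5 + Z\right) = 2 - Z$)
$d{\left(m,C \right)} = - 3 C - 3 C^{2}$ ($d{\left(m,C \right)} = - 3 \left(C C + C\right) = - 3 \left(C^{2} + C\right) = - 3 \left(C + C^{2}\right) = - 3 C - 3 C^{2}$)
$d{\left(h{\left(-1 \right)},12 \right)} 108 + 62 = 3 \cdot 12 \left(-1 - 12\right) 108 + 62 = 3 \cdot 12 \left(-13\right) 108 + 62 = \left(-468\right) 108 + 62 = -50544 + 62 = -50482$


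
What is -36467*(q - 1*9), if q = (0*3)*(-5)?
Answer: 328203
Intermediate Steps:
q = 0 (q = 0*(-5) = 0)
-36467*(q - 1*9) = -36467*(0 - 1*9) = -36467*(0 - 9) = -36467*(-9) = 328203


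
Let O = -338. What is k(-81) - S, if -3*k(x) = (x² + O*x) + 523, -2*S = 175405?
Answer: 457291/6 ≈ 76215.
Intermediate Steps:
S = -175405/2 (S = -½*175405 = -175405/2 ≈ -87703.)
k(x) = -523/3 - x²/3 + 338*x/3 (k(x) = -((x² - 338*x) + 523)/3 = -(523 + x² - 338*x)/3 = -523/3 - x²/3 + 338*x/3)
k(-81) - S = (-523/3 - ⅓*(-81)² + (338/3)*(-81)) - 1*(-175405/2) = (-523/3 - ⅓*6561 - 9126) + 175405/2 = (-523/3 - 2187 - 9126) + 175405/2 = -34462/3 + 175405/2 = 457291/6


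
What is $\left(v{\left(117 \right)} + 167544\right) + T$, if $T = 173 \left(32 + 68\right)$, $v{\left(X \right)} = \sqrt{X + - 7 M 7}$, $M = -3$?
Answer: $184844 + 2 \sqrt{66} \approx 1.8486 \cdot 10^{5}$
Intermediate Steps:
$v{\left(X \right)} = \sqrt{147 + X}$ ($v{\left(X \right)} = \sqrt{X + \left(-7\right) \left(-3\right) 7} = \sqrt{X + 21 \cdot 7} = \sqrt{X + 147} = \sqrt{147 + X}$)
$T = 17300$ ($T = 173 \cdot 100 = 17300$)
$\left(v{\left(117 \right)} + 167544\right) + T = \left(\sqrt{147 + 117} + 167544\right) + 17300 = \left(\sqrt{264} + 167544\right) + 17300 = \left(2 \sqrt{66} + 167544\right) + 17300 = \left(167544 + 2 \sqrt{66}\right) + 17300 = 184844 + 2 \sqrt{66}$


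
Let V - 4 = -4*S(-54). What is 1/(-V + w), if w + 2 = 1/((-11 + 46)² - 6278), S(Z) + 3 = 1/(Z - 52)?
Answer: -267809/4830721 ≈ -0.055439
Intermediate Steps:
S(Z) = -3 + 1/(-52 + Z) (S(Z) = -3 + 1/(Z - 52) = -3 + 1/(-52 + Z))
V = 850/53 (V = 4 - 4*(157 - 3*(-54))/(-52 - 54) = 4 - 4*(157 + 162)/(-106) = 4 - (-2)*319/53 = 4 - 4*(-319/106) = 4 + 638/53 = 850/53 ≈ 16.038)
w = -10107/5053 (w = -2 + 1/((-11 + 46)² - 6278) = -2 + 1/(35² - 6278) = -2 + 1/(1225 - 6278) = -2 + 1/(-5053) = -2 - 1/5053 = -10107/5053 ≈ -2.0002)
1/(-V + w) = 1/(-1*850/53 - 10107/5053) = 1/(-850/53 - 10107/5053) = 1/(-4830721/267809) = -267809/4830721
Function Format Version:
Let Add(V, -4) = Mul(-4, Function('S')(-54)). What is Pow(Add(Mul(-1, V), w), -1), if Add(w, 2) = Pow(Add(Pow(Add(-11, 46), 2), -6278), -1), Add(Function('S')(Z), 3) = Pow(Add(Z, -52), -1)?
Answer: Rational(-267809, 4830721) ≈ -0.055439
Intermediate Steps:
Function('S')(Z) = Add(-3, Pow(Add(-52, Z), -1)) (Function('S')(Z) = Add(-3, Pow(Add(Z, -52), -1)) = Add(-3, Pow(Add(-52, Z), -1)))
V = Rational(850, 53) (V = Add(4, Mul(-4, Mul(Pow(Add(-52, -54), -1), Add(157, Mul(-3, -54))))) = Add(4, Mul(-4, Mul(Pow(-106, -1), Add(157, 162)))) = Add(4, Mul(-4, Mul(Rational(-1, 106), 319))) = Add(4, Mul(-4, Rational(-319, 106))) = Add(4, Rational(638, 53)) = Rational(850, 53) ≈ 16.038)
w = Rational(-10107, 5053) (w = Add(-2, Pow(Add(Pow(Add(-11, 46), 2), -6278), -1)) = Add(-2, Pow(Add(Pow(35, 2), -6278), -1)) = Add(-2, Pow(Add(1225, -6278), -1)) = Add(-2, Pow(-5053, -1)) = Add(-2, Rational(-1, 5053)) = Rational(-10107, 5053) ≈ -2.0002)
Pow(Add(Mul(-1, V), w), -1) = Pow(Add(Mul(-1, Rational(850, 53)), Rational(-10107, 5053)), -1) = Pow(Add(Rational(-850, 53), Rational(-10107, 5053)), -1) = Pow(Rational(-4830721, 267809), -1) = Rational(-267809, 4830721)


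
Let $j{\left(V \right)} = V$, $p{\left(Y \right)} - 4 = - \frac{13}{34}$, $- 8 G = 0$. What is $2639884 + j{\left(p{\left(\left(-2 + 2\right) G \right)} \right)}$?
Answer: $\frac{89756179}{34} \approx 2.6399 \cdot 10^{6}$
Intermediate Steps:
$G = 0$ ($G = \left(- \frac{1}{8}\right) 0 = 0$)
$p{\left(Y \right)} = \frac{123}{34}$ ($p{\left(Y \right)} = 4 - \frac{13}{34} = \frac{123}{34}$)
$2639884 + j{\left(p{\left(\left(-2 + 2\right) G \right)} \right)} = 2639884 + \frac{123}{34} = \frac{89756179}{34}$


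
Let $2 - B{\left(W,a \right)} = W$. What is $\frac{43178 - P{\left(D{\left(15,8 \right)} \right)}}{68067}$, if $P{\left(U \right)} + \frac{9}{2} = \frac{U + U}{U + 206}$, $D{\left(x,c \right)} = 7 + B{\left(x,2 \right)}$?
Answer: $\frac{1079564}{1701675} \approx 0.63441$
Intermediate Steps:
$B{\left(W,a \right)} = 2 - W$
$D{\left(x,c \right)} = 9 - x$ ($D{\left(x,c \right)} = 7 - \left(-2 + x\right) = 9 - x$)
$P{\left(U \right)} = - \frac{9}{2} + \frac{2 U}{206 + U}$ ($P{\left(U \right)} = - \frac{9}{2} + \frac{U + U}{U + 206} = - \frac{9}{2} + \frac{2 U}{206 + U}$)
$\frac{43178 - P{\left(D{\left(15,8 \right)} \right)}}{68067} = \frac{43178 - \frac{-1854 - 5 \left(9 - 15\right)}{2 \left(206 + \left(9 - 15\right)\right)}}{68067} = \left(43178 - \frac{-1854 - 5 \left(9 - 15\right)}{2 \left(206 + \left(9 - 15\right)\right)}\right) \frac{1}{68067} = \left(43178 - \frac{-1854 - -30}{2 \left(206 - 6\right)}\right) \frac{1}{68067} = \left(43178 - \frac{-1854 + 30}{2 \cdot 200}\right) \frac{1}{68067} = \left(43178 - \frac{1}{2} \cdot \frac{1}{200} \left(-1824\right)\right) \frac{1}{68067} = \left(43178 - - \frac{114}{25}\right) \frac{1}{68067} = \left(43178 + \frac{114}{25}\right) \frac{1}{68067} = \frac{1079564}{25} \cdot \frac{1}{68067} = \frac{1079564}{1701675}$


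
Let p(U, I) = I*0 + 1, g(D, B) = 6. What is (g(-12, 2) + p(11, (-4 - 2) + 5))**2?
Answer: 49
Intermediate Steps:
p(U, I) = 1 (p(U, I) = 0 + 1 = 1)
(g(-12, 2) + p(11, (-4 - 2) + 5))**2 = (6 + 1)**2 = 7**2 = 49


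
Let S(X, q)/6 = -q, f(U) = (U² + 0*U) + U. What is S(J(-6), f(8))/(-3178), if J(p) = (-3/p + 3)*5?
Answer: 216/1589 ≈ 0.13593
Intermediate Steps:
f(U) = U + U² (f(U) = (U² + 0) + U = U² + U = U + U²)
J(p) = 15 - 15/p (J(p) = (3 - 3/p)*5 = 15 - 15/p)
S(X, q) = -6*q (S(X, q) = 6*(-q) = -6*q)
S(J(-6), f(8))/(-3178) = -48*(1 + 8)/(-3178) = -48*9*(-1/3178) = -6*72*(-1/3178) = -432*(-1/3178) = 216/1589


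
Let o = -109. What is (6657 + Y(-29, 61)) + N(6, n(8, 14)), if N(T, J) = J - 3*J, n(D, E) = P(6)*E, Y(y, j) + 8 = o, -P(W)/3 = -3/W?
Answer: 6498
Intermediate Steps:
P(W) = 9/W (P(W) = -(-9)/W = 9/W)
Y(y, j) = -117 (Y(y, j) = -8 - 109 = -117)
n(D, E) = 3*E/2 (n(D, E) = (9/6)*E = (9*(⅙))*E = 3*E/2)
N(T, J) = -2*J
(6657 + Y(-29, 61)) + N(6, n(8, 14)) = (6657 - 117) - 3*14 = 6540 - 2*21 = 6540 - 42 = 6498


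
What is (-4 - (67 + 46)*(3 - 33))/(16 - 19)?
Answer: -3386/3 ≈ -1128.7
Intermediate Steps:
(-4 - (67 + 46)*(3 - 33))/(16 - 19) = (-4 - 113*(-30))/(-3) = -(-4 - 1*(-3390))/3 = -(-4 + 3390)/3 = -⅓*3386 = -3386/3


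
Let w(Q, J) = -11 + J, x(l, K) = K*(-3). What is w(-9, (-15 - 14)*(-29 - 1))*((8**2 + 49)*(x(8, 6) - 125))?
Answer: -13880581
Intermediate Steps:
x(l, K) = -3*K
w(-9, (-15 - 14)*(-29 - 1))*((8**2 + 49)*(x(8, 6) - 125)) = (-11 + (-15 - 14)*(-29 - 1))*((8**2 + 49)*(-3*6 - 125)) = (-11 - 29*(-30))*((64 + 49)*(-18 - 125)) = (-11 + 870)*(113*(-143)) = 859*(-16159) = -13880581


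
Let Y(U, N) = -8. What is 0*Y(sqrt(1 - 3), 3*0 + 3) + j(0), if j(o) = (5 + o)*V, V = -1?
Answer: -5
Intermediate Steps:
j(o) = -5 - o (j(o) = (5 + o)*(-1) = -5 - o)
0*Y(sqrt(1 - 3), 3*0 + 3) + j(0) = 0*(-8) + (-5 - 1*0) = 0 + (-5 + 0) = 0 - 5 = -5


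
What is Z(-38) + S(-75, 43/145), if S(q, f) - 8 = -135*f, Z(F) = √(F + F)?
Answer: -929/29 + 2*I*√19 ≈ -32.034 + 8.7178*I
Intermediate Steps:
Z(F) = √2*√F (Z(F) = √(2*F) = √2*√F)
S(q, f) = 8 - 135*f
Z(-38) + S(-75, 43/145) = √2*√(-38) + (8 - 5805/145) = √2*(I*√38) + (8 - 5805/145) = 2*I*√19 + (8 - 135*43/145) = 2*I*√19 + (8 - 1161/29) = 2*I*√19 - 929/29 = -929/29 + 2*I*√19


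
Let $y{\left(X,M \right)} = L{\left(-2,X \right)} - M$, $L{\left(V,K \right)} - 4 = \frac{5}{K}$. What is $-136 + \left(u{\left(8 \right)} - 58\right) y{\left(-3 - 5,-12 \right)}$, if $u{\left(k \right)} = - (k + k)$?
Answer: $- \frac{5095}{4} \approx -1273.8$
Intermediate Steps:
$L{\left(V,K \right)} = 4 + \frac{5}{K}$
$y{\left(X,M \right)} = 4 - M + \frac{5}{X}$ ($y{\left(X,M \right)} = \left(4 + \frac{5}{X}\right) - M = 4 - M + \frac{5}{X}$)
$u{\left(k \right)} = - 2 k$
$-136 + \left(u{\left(8 \right)} - 58\right) y{\left(-3 - 5,-12 \right)} = -136 + \left(\left(-2\right) 8 - 58\right) \left(4 - -12 + \frac{5}{-3 - 5}\right) = -136 + \left(-16 - 58\right) \left(4 + 12 + \frac{5}{-3 - 5}\right) = -136 - 74 \left(4 + 12 + \frac{5}{-8}\right) = -136 - 74 \left(4 + 12 + 5 \left(- \frac{1}{8}\right)\right) = -136 - 74 \left(4 + 12 - \frac{5}{8}\right) = -136 - \frac{4551}{4} = - \frac{5095}{4}$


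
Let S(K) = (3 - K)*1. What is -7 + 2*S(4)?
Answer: -9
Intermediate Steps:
S(K) = 3 - K
-7 + 2*S(4) = -7 + 2*(3 - 1*4) = -7 + 2*(3 - 4) = -7 + 2*(-1) = -7 - 2 = -9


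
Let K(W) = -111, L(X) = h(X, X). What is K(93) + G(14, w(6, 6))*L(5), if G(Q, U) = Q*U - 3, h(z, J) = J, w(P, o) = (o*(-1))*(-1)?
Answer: 294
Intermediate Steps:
w(P, o) = o (w(P, o) = -o*(-1) = o)
G(Q, U) = -3 + Q*U
L(X) = X
K(93) + G(14, w(6, 6))*L(5) = -111 + (-3 + 14*6)*5 = -111 + (-3 + 84)*5 = -111 + 81*5 = -111 + 405 = 294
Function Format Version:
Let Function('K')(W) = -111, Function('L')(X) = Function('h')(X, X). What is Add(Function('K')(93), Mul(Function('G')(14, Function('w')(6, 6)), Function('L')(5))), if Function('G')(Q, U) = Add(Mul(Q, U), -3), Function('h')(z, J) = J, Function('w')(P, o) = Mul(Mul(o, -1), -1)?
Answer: 294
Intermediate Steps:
Function('w')(P, o) = o (Function('w')(P, o) = Mul(Mul(-1, o), -1) = o)
Function('G')(Q, U) = Add(-3, Mul(Q, U))
Function('L')(X) = X
Add(Function('K')(93), Mul(Function('G')(14, Function('w')(6, 6)), Function('L')(5))) = Add(-111, Mul(Add(-3, Mul(14, 6)), 5)) = Add(-111, Mul(Add(-3, 84), 5)) = Add(-111, Mul(81, 5)) = Add(-111, 405) = 294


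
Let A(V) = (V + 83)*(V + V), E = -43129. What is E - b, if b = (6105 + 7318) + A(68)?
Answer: -77088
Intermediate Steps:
A(V) = 2*V*(83 + V) (A(V) = (83 + V)*(2*V) = 2*V*(83 + V))
b = 33959 (b = (6105 + 7318) + 2*68*(83 + 68) = 13423 + 2*68*151 = 13423 + 20536 = 33959)
E - b = -43129 - 1*33959 = -43129 - 33959 = -77088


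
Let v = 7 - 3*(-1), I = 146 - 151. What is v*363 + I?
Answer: 3625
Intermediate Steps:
I = -5
v = 10 (v = 7 + 3 = 10)
v*363 + I = 10*363 - 5 = 3630 - 5 = 3625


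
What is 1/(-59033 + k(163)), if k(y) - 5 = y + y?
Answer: -1/58702 ≈ -1.7035e-5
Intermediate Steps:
k(y) = 5 + 2*y (k(y) = 5 + (y + y) = 5 + 2*y)
1/(-59033 + k(163)) = 1/(-59033 + (5 + 2*163)) = 1/(-59033 + (5 + 326)) = 1/(-59033 + 331) = 1/(-58702) = -1/58702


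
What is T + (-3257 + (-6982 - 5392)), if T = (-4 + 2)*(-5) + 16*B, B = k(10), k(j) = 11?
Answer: -15445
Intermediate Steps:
B = 11
T = 186 (T = (-4 + 2)*(-5) + 16*11 = -2*(-5) + 176 = 10 + 176 = 186)
T + (-3257 + (-6982 - 5392)) = 186 + (-3257 + (-6982 - 5392)) = 186 + (-3257 - 12374) = 186 - 15631 = -15445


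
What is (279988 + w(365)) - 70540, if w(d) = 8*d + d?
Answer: 212733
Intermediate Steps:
w(d) = 9*d
(279988 + w(365)) - 70540 = (279988 + 9*365) - 70540 = (279988 + 3285) - 70540 = 283273 - 70540 = 212733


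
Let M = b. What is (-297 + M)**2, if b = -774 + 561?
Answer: 260100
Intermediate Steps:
b = -213
M = -213
(-297 + M)**2 = (-297 - 213)**2 = (-510)**2 = 260100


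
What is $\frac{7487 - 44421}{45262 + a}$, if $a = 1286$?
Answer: $- \frac{18467}{23274} \approx -0.79346$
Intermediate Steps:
$\frac{7487 - 44421}{45262 + a} = \frac{7487 - 44421}{45262 + 1286} = - \frac{36934}{46548} = \left(-36934\right) \frac{1}{46548} = - \frac{18467}{23274}$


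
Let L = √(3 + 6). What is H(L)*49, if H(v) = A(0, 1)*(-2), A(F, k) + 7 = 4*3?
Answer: -490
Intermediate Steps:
A(F, k) = 5 (A(F, k) = -7 + 4*3 = -7 + 12 = 5)
L = 3 (L = √9 = 3)
H(v) = -10 (H(v) = 5*(-2) = -10)
H(L)*49 = -10*49 = -490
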